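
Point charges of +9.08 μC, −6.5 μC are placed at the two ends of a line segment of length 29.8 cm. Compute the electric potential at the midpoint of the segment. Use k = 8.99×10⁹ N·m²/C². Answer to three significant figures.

The total potential is the scalar sum of each charge's contribution, V = Σ kqᵢ/rᵢ.
Each charge is 0.149 m from the midpoint.
V = k[(9.08×10⁻⁶)/(0.149) + (-6.50×10⁻⁶)/(0.149)] = 1.56×10⁵ V.

1.56×10⁵ V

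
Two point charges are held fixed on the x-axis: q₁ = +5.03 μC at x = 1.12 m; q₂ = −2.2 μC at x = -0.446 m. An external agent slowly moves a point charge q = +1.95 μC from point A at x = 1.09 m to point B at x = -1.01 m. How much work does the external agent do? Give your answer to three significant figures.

-2.94 J

For quasistatic motion the external work equals the change in potential energy: W_ext = qΔV = q(V_B − V_A).
At A: distances to the source charges are 0.0300 m, 1.54 m; V_A = Σ kqᵢ/rᵢ = 1.49×10⁶ V.
At B: distances to the source charges are 2.13 m, 0.564 m; V_B = Σ kqᵢ/rᵢ = -1.38×10⁴ V.
ΔV = V_B − V_A = -1.51×10⁶ V.
W_ext = qΔV = (1.95×10⁻⁶ C)(-1.51×10⁶ V) = -2.94 J.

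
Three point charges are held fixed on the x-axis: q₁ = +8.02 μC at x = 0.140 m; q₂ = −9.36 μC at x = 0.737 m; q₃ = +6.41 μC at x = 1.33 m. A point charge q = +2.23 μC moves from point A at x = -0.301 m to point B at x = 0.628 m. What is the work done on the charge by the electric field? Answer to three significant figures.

1.47 J

The work done by the electric force is W_field = −ΔU = −q(V_B − V_A) = q(V_A − V_B).
At A: distances to the source charges are 0.441 m, 1.04 m, 1.63 m; V_A = Σ kqᵢ/rᵢ = 1.18×10⁵ V.
At B: distances to the source charges are 0.488 m, 0.109 m, 0.702 m; V_B = Σ kqᵢ/rᵢ = -5.42×10⁵ V.
ΔV = V_B − V_A = -6.60×10⁵ V.
W_field = −qΔV = −(2.23×10⁻⁶ C)(-6.60×10⁵ V) = 1.47 J.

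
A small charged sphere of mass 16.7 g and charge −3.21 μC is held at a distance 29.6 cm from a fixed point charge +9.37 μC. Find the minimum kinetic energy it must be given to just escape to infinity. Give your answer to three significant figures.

0.914 J

To just escape, total mechanical energy must reach zero at infinity: ½mv²_min + U = 0, so ½mv²_min = −U = |kQq|/r.
|U| = |kQq|/r = (8.99×10⁹ N·m²/C²)(9.37×10⁻⁶)(3.21×10⁻⁶)/(0.296) = 0.914 J.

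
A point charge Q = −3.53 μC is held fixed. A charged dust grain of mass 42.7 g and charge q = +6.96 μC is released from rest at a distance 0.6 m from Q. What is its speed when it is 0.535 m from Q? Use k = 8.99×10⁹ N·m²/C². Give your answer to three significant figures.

Only the electrostatic force acts, so mechanical energy is conserved: ½mv² = U₁ − U₂ = kQq(1/r₁ − 1/r₂).
U₁ − U₂ = (8.99×10⁹ N·m²/C²)(-3.53×10⁻⁶ C)(6.96×10⁻⁶ C)(1/0.600 − 1/0.535) = 0.0447 J.
v = √(2·0.0447/0.0427) = 1.45 m/s.

1.45 m/s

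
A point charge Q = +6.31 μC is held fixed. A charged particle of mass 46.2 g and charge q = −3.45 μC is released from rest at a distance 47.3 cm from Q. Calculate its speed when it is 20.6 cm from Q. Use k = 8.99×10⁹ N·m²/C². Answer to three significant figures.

Only the electrostatic force acts, so mechanical energy is conserved: ½mv² = U₁ − U₂ = kQq(1/r₁ − 1/r₂).
U₁ − U₂ = (8.99×10⁹ N·m²/C²)(6.31×10⁻⁶ C)(-3.45×10⁻⁶ C)(1/0.473 − 1/0.206) = 0.536 J.
v = √(2·0.536/0.0462) = 4.82 m/s.

4.82 m/s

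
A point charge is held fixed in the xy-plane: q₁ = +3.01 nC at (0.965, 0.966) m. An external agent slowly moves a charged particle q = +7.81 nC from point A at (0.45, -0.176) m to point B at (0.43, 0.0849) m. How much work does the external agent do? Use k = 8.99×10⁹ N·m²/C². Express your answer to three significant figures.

3.63×10⁻⁸ J

For quasistatic motion the external work equals the change in potential energy: W_ext = qΔV = q(V_B − V_A).
At A: distance to the source charge is 1.25 m; V_A = kq₁/r = 21.6 V.
At B: distance to the source charge is 1.03 m; V_B = kq₁/r = 26.3 V.
ΔV = V_B − V_A = 4.65 V.
W_ext = qΔV = (7.81×10⁻⁹ C)(4.65 V) = 3.63×10⁻⁸ J.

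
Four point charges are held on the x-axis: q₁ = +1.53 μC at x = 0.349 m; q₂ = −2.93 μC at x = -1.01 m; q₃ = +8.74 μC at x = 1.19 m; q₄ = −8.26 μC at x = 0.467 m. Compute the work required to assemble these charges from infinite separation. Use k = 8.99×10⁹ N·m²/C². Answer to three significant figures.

The work to assemble the configuration equals its total potential energy, U = Σ kqᵢqⱼ/rᵢⱼ over all pairs.
Pair separations: r₁₂ = 1.36 m, r₁₃ = 0.841 m, r₁₄ = 0.118 m, r₂₃ = 2.20 m, r₂₄ = 1.48 m, r₃₄ = 0.723 m.
Summing all 6 pair terms gives U = -1.70 J.

-1.70 J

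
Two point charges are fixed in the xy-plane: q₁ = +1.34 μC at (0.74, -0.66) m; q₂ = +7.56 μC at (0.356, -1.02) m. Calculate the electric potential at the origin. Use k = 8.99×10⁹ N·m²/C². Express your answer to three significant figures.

The total potential is the scalar sum of each charge's contribution, V = Σ kqᵢ/rᵢ.
Distances from the field point to each charge: r₁ = 0.992 m, r₂ = 1.08 m.
V = k[(1.34×10⁻⁶)/(0.992) + (7.56×10⁻⁶)/(1.08)] = 7.51×10⁴ V.

7.51×10⁴ V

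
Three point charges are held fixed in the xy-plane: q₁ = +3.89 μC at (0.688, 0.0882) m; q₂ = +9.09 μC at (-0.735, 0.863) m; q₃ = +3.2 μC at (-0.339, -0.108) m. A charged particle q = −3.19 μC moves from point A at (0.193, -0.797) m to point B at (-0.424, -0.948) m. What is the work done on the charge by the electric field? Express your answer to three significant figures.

The work done by the electric force is W_field = −ΔU = −q(V_B − V_A) = q(V_A − V_B).
At A: distances to the source charges are 1.01 m, 1.90 m, 0.870 m; V_A = Σ kqᵢ/rᵢ = 1.10×10⁵ V.
At B: distances to the source charges are 1.52 m, 1.84 m, 0.844 m; V_B = Σ kqᵢ/rᵢ = 1.02×10⁵ V.
ΔV = V_B − V_A = -8940 V.
W_field = −qΔV = −(-3.19×10⁻⁶ C)(-8940 V) = -0.0285 J.

-0.0285 J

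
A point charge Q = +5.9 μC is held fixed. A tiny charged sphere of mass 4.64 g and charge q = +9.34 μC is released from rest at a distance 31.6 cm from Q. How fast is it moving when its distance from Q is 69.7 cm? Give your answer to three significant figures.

19.2 m/s

Only the electrostatic force acts, so mechanical energy is conserved: ½mv² = U₁ − U₂ = kQq(1/r₁ − 1/r₂).
U₁ − U₂ = (8.99×10⁹ N·m²/C²)(5.90×10⁻⁶ C)(9.34×10⁻⁶ C)(1/0.316 − 1/0.697) = 0.857 J.
v = √(2·0.857/4.64×10⁻³) = 19.2 m/s.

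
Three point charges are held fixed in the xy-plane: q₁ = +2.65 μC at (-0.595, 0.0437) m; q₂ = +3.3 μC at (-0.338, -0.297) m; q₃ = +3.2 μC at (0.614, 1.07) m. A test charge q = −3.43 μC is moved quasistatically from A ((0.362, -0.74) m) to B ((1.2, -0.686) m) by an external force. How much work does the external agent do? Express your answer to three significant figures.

0.0833 J

For quasistatic motion the external work equals the change in potential energy: W_ext = qΔV = q(V_B − V_A).
At A: distances to the source charges are 1.24 m, 0.828 m, 1.83 m; V_A = Σ kqᵢ/rᵢ = 7.08×10⁴ V.
At B: distances to the source charges are 1.94 m, 1.59 m, 1.85 m; V_B = Σ kqᵢ/rᵢ = 4.65×10⁴ V.
ΔV = V_B − V_A = -2.43×10⁴ V.
W_ext = qΔV = (-3.43×10⁻⁶ C)(-2.43×10⁴ V) = 0.0833 J.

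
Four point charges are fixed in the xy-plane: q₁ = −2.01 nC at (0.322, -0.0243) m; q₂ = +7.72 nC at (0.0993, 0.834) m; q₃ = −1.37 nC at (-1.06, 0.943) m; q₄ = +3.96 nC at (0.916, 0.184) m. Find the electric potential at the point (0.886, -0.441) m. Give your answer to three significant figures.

The total potential is the scalar sum of each charge's contribution, V = Σ kqᵢ/rᵢ.
Distances from the field point to each charge: r₁ = 0.701 m, r₂ = 1.50 m, r₃ = 2.39 m, r₄ = 0.626 m.
V = k[(-2.01×10⁻⁹)/(0.701) + (7.72×10⁻⁹)/(1.50) + (-1.37×10⁻⁹)/(2.39) + (3.96×10⁻⁹)/(0.626)] = 72.3 V.

72.3 V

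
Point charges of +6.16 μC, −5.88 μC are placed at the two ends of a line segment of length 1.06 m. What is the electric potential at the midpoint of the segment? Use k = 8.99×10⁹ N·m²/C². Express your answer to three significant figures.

The total potential is the scalar sum of each charge's contribution, V = Σ kqᵢ/rᵢ.
Each charge is 0.530 m from the midpoint.
V = k[(6.16×10⁻⁶)/(0.530) + (-5.88×10⁻⁶)/(0.530)] = 4750 V.

4750 V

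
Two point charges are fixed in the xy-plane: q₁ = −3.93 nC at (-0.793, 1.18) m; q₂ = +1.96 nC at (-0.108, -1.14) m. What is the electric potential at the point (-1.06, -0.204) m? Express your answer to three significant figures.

Electric potential is a scalar, so the contributions from each charge add algebraically: V = Σ kqᵢ/rᵢ.
Distances from the field point to each charge: r₁ = 1.41 m, r₂ = 1.34 m.
V = k[(-3.93×10⁻⁹)/(1.41) + (1.96×10⁻⁹)/(1.34)] = -11.9 V.

-11.9 V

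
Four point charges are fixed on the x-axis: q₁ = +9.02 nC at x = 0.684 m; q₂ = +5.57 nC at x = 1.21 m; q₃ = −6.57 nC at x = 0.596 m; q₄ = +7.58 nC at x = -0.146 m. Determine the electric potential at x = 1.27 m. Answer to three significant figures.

Electric potential is a scalar, so the contributions from each charge add algebraically: V = Σ kqᵢ/rᵢ.
Distances from the field point to each charge: r₁ = 0.586 m, r₂ = 0.0600 m, r₃ = 0.674 m, r₄ = 1.42 m.
V = k[(9.02×10⁻⁹)/(0.586) + (5.57×10⁻⁹)/(0.0600) + (-6.57×10⁻⁹)/(0.674) + (7.58×10⁻⁹)/(1.42)] = 933 V.

933 V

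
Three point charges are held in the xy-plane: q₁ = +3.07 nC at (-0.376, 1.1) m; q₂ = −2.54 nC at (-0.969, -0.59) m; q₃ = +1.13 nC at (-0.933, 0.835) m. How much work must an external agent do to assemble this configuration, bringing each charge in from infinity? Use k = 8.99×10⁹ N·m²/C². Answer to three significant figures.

-6.68×10⁻⁹ J

The work to assemble the configuration equals its total potential energy, U = Σ kqᵢqⱼ/rᵢⱼ over all pairs.
Pair separations: r₁₂ = 1.79 m, r₁₃ = 0.617 m, r₂₃ = 1.43 m.
U = (-3.91×10⁻⁸) + (5.06×10⁻⁸) + (-1.81×10⁻⁸) = -6.68×10⁻⁹ J.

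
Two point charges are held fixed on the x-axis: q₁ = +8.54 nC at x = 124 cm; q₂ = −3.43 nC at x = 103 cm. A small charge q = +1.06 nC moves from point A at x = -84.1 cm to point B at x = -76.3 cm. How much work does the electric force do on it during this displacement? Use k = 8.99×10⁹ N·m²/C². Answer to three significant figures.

-7.63×10⁻¹⁰ J

The work done by the electric force is W_field = −ΔU = −q(V_B − V_A) = q(V_A − V_B).
At A: distances to the source charges are 2.08 m, 1.87 m; V_A = Σ kqᵢ/rᵢ = 20.4 V.
At B: distances to the source charges are 2.00 m, 1.79 m; V_B = Σ kqᵢ/rᵢ = 21.1 V.
ΔV = V_B − V_A = 0.720 V.
W_field = −qΔV = −(1.06×10⁻⁹ C)(0.720 V) = -7.63×10⁻¹⁰ J.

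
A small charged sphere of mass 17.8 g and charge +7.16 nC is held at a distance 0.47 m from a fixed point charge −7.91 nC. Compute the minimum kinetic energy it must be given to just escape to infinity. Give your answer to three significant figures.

To just escape, total mechanical energy must reach zero at infinity: ½mv²_min + U = 0, so ½mv²_min = −U = |kQq|/r.
|U| = |kQq|/r = (8.99×10⁹ N·m²/C²)(7.91×10⁻⁹)(7.16×10⁻⁹)/(0.470) = 1.08×10⁻⁶ J.

1.08×10⁻⁶ J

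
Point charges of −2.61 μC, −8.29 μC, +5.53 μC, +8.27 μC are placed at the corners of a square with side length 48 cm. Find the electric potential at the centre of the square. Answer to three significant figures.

Electric potential is a scalar, so the contributions from each charge add algebraically: V = Σ kqᵢ/rᵢ.
The distance from each corner to the centre is a√2/2 = 0.339 m.
V = k[(-2.61×10⁻⁶)/(0.339) + (-8.29×10⁻⁶)/(0.339) + (5.53×10⁻⁶)/(0.339) + (8.27×10⁻⁶)/(0.339)] = 7.68×10⁴ V.

7.68×10⁴ V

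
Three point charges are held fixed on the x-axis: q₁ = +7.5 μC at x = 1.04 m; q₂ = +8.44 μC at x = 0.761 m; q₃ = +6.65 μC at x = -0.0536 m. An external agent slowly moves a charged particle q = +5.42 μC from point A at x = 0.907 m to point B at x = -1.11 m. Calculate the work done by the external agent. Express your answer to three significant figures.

-5.21 J

For quasistatic motion the external work equals the change in potential energy: W_ext = qΔV = q(V_B − V_A).
At A: distances to the source charges are 0.133 m, 0.146 m, 0.961 m; V_A = Σ kqᵢ/rᵢ = 1.09×10⁶ V.
At B: distances to the source charges are 2.15 m, 1.87 m, 1.06 m; V_B = Σ kqᵢ/rᵢ = 1.29×10⁵ V.
ΔV = V_B − V_A = -9.60×10⁵ V.
W_ext = qΔV = (5.42×10⁻⁶ C)(-9.60×10⁵ V) = -5.21 J.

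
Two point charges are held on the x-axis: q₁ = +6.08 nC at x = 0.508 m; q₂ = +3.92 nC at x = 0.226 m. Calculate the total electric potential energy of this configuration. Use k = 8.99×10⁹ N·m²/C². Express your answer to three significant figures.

7.60×10⁻⁷ J

The work to assemble the configuration equals its total potential energy, U = Σ kqᵢqⱼ/rᵢⱼ over all pairs.
Pair separations: r₁₂ = 0.282 m.
U = (7.60×10⁻⁷) = 7.60×10⁻⁷ J.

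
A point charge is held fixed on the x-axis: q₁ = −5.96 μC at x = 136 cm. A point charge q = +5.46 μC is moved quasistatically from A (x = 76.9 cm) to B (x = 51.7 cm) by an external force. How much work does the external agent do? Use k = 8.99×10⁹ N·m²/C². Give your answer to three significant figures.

0.148 J

For quasistatic motion the external work equals the change in potential energy: W_ext = qΔV = q(V_B − V_A).
At A: distance to the source charge is 0.591 m; V_A = kq₁/r = -9.07×10⁴ V.
At B: distance to the source charge is 0.843 m; V_B = kq₁/r = -6.36×10⁴ V.
ΔV = V_B − V_A = 2.71×10⁴ V.
W_ext = qΔV = (5.46×10⁻⁶ C)(2.71×10⁴ V) = 0.148 J.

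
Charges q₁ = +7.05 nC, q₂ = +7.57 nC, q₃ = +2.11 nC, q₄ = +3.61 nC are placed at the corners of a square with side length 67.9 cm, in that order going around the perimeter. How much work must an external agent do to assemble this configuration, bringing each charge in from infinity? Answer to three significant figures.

1.75×10⁻⁶ J

The work to assemble the configuration equals its total potential energy, U = Σ kqᵢqⱼ/rᵢⱼ over all pairs.
The four side pairs have separation 0.679 m and the two diagonal pairs 0.960 m.
Summing all 6 pair terms gives U = 1.75×10⁻⁶ J.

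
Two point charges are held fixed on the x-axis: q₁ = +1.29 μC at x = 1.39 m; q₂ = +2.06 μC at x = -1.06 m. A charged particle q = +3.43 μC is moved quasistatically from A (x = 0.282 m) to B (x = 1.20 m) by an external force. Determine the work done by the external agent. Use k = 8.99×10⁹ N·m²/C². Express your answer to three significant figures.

0.154 J

For quasistatic motion the external work equals the change in potential energy: W_ext = qΔV = q(V_B − V_A).
At A: distances to the source charges are 1.11 m, 1.34 m; V_A = Σ kqᵢ/rᵢ = 2.43×10⁴ V.
At B: distances to the source charges are 0.190 m, 2.26 m; V_B = Σ kqᵢ/rᵢ = 6.92×10⁴ V.
ΔV = V_B − V_A = 4.50×10⁴ V.
W_ext = qΔV = (3.43×10⁻⁶ C)(4.50×10⁴ V) = 0.154 J.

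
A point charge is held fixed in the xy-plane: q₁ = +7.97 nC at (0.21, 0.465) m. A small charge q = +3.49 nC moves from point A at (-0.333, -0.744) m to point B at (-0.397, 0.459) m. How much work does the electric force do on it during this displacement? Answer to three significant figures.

The work done by the electric force is W_field = −ΔU = −q(V_B − V_A) = q(V_A − V_B).
At A: distance to the source charge is 1.33 m; V_A = kq₁/r = 54.1 V.
At B: distance to the source charge is 0.607 m; V_B = kq₁/r = 118 V.
ΔV = V_B − V_A = 64.0 V.
W_field = −qΔV = −(3.49×10⁻⁹ C)(64.0 V) = -2.23×10⁻⁷ J.

-2.23×10⁻⁷ J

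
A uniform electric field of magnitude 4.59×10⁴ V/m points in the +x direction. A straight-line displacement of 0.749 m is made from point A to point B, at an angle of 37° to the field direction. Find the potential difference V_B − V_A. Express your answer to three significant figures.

-2.75×10⁴ V

Only the component of displacement along E changes the potential: ΔV = −E·d·cosθ.
ΔV = −(4.59×10⁴ V/m)(0.749 m)cos37° = -2.75×10⁴ V.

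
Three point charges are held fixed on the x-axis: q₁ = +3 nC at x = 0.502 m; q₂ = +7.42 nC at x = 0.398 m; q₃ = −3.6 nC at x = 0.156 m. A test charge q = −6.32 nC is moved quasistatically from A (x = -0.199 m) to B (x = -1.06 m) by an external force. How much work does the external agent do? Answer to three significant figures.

For quasistatic motion the external work equals the change in potential energy: W_ext = qΔV = q(V_B − V_A).
At A: distances to the source charges are 0.701 m, 0.597 m, 0.355 m; V_A = Σ kqᵢ/rᵢ = 59.0 V.
At B: distances to the source charges are 1.56 m, 1.46 m, 1.22 m; V_B = Σ kqᵢ/rᵢ = 36.4 V.
ΔV = V_B − V_A = -22.6 V.
W_ext = qΔV = (-6.32×10⁻⁹ C)(-22.6 V) = 1.43×10⁻⁷ J.

1.43×10⁻⁷ J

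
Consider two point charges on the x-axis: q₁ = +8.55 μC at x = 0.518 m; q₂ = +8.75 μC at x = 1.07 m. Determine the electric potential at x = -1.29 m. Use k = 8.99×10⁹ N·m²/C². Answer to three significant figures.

The total potential is the scalar sum of each charge's contribution, V = Σ kqᵢ/rᵢ.
Distances from the field point to each charge: r₁ = 1.81 m, r₂ = 2.36 m.
V = k[(8.55×10⁻⁶)/(1.81) + (8.75×10⁻⁶)/(2.36)] = 7.58×10⁴ V.

7.58×10⁴ V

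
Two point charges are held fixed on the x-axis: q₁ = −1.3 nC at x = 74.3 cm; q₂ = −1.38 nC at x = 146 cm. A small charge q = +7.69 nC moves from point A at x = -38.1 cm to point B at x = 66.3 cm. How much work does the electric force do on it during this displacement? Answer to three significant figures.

1.11×10⁻⁶ J

The work done by the electric force is W_field = −ΔU = −q(V_B − V_A) = q(V_A − V_B).
At A: distances to the source charges are 1.12 m, 1.84 m; V_A = Σ kqᵢ/rᵢ = -17.1 V.
At B: distances to the source charges are 0.0800 m, 0.797 m; V_B = Σ kqᵢ/rᵢ = -162 V.
ΔV = V_B − V_A = -145 V.
W_field = −qΔV = −(7.69×10⁻⁹ C)(-145 V) = 1.11×10⁻⁶ J.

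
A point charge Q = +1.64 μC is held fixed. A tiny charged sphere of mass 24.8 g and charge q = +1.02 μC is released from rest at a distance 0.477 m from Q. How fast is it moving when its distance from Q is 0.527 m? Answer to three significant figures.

0.491 m/s

Only the electrostatic force acts, so mechanical energy is conserved: ½mv² = U₁ − U₂ = kQq(1/r₁ − 1/r₂).
U₁ − U₂ = (8.99×10⁹ N·m²/C²)(1.64×10⁻⁶ C)(1.02×10⁻⁶ C)(1/0.477 − 1/0.527) = 2.99×10⁻³ J.
v = √(2·2.99×10⁻³/0.0248) = 0.491 m/s.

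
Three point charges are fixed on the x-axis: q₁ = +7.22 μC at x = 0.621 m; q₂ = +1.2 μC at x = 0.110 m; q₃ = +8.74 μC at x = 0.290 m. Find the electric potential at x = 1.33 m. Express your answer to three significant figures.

1.76×10⁵ V

The total potential is the scalar sum of each charge's contribution, V = Σ kqᵢ/rᵢ.
Distances from the field point to each charge: r₁ = 0.709 m, r₂ = 1.22 m, r₃ = 1.04 m.
V = k[(7.22×10⁻⁶)/(0.709) + (1.20×10⁻⁶)/(1.22) + (8.74×10⁻⁶)/(1.04)] = 1.76×10⁵ V.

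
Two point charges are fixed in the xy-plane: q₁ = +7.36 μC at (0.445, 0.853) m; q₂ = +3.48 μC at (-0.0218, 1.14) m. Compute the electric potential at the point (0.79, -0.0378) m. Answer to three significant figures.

9.11×10⁴ V

The total potential is the scalar sum of each charge's contribution, V = Σ kqᵢ/rᵢ.
Distances from the field point to each charge: r₁ = 0.955 m, r₂ = 1.43 m.
V = k[(7.36×10⁻⁶)/(0.955) + (3.48×10⁻⁶)/(1.43)] = 9.11×10⁴ V.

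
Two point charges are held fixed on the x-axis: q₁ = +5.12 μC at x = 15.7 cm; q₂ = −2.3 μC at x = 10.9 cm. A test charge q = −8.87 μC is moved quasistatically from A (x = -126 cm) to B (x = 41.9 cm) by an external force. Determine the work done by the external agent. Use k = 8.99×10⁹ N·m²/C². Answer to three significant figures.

-0.813 J

For quasistatic motion the external work equals the change in potential energy: W_ext = qΔV = q(V_B − V_A).
At A: distances to the source charges are 1.42 m, 1.37 m; V_A = Σ kqᵢ/rᵢ = 1.74×10⁴ V.
At B: distances to the source charges are 0.262 m, 0.310 m; V_B = Σ kqᵢ/rᵢ = 1.09×10⁵ V.
ΔV = V_B − V_A = 9.16×10⁴ V.
W_ext = qΔV = (-8.87×10⁻⁶ C)(9.16×10⁴ V) = -0.813 J.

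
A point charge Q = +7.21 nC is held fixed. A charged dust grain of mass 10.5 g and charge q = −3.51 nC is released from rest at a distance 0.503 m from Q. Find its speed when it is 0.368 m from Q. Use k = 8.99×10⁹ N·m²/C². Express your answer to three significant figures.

Only the electrostatic force acts, so mechanical energy is conserved: ½mv² = U₁ − U₂ = kQq(1/r₁ − 1/r₂).
U₁ − U₂ = (8.99×10⁹ N·m²/C²)(7.21×10⁻⁹ C)(-3.51×10⁻⁹ C)(1/0.503 − 1/0.368) = 1.66×10⁻⁷ J.
v = √(2·1.66×10⁻⁷/0.0105) = 5.62×10⁻³ m/s.

5.62×10⁻³ m/s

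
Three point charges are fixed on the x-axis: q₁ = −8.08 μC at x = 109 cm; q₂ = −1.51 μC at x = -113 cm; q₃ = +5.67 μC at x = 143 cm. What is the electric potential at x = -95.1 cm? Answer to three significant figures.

-9.00×10⁴ V

The total potential is the scalar sum of each charge's contribution, V = Σ kqᵢ/rᵢ.
Distances from the field point to each charge: r₁ = 2.04 m, r₂ = 0.179 m, r₃ = 2.38 m.
V = k[(-8.08×10⁻⁶)/(2.04) + (-1.51×10⁻⁶)/(0.179) + (5.67×10⁻⁶)/(2.38)] = -9.00×10⁴ V.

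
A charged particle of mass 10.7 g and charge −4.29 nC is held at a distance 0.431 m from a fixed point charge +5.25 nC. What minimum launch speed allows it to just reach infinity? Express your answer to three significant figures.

To just escape, total mechanical energy must reach zero at infinity: ½mv²_min + U = 0, so ½mv²_min = −U = |kQq|/r.
|U| = |kQq|/r = (8.99×10⁹ N·m²/C²)(5.25×10⁻⁹)(4.29×10⁻⁹)/(0.431) = 4.70×10⁻⁷ J.
v_min = √(2|U|/m) = √(2·4.70×10⁻⁷/0.0107) = 9.37×10⁻³ m/s.

9.37×10⁻³ m/s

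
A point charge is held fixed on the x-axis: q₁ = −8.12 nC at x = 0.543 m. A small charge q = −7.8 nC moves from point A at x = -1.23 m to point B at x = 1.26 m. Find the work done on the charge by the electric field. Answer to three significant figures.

The work done by the electric force is W_field = −ΔU = −q(V_B − V_A) = q(V_A − V_B).
At A: distance to the source charge is 1.77 m; V_A = kq₁/r = -41.2 V.
At B: distance to the source charge is 0.717 m; V_B = kq₁/r = -102 V.
ΔV = V_B − V_A = -60.6 V.
W_field = −qΔV = −(-7.80×10⁻⁹ C)(-60.6 V) = -4.73×10⁻⁷ J.

-4.73×10⁻⁷ J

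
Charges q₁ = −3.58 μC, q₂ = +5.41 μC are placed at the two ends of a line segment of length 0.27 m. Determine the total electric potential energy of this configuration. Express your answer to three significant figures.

The work to assemble the configuration equals its total potential energy, U = Σ kqᵢqⱼ/rᵢⱼ over all pairs.
The separation is r = 0.270 m.
U = (-0.645) = -0.645 J.

-0.645 J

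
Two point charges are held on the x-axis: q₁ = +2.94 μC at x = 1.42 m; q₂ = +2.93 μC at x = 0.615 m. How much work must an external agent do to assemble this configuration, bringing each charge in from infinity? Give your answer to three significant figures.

0.0962 J

The work to assemble the configuration equals its total potential energy, U = Σ kqᵢqⱼ/rᵢⱼ over all pairs.
Pair separations: r₁₂ = 0.805 m.
U = (0.0962) = 0.0962 J.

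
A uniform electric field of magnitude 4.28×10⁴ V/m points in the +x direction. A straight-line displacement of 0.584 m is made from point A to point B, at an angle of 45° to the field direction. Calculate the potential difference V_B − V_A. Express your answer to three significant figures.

-1.77×10⁴ V

Only the component of displacement along E changes the potential: ΔV = −E·d·cosθ.
ΔV = −(4.28×10⁴ V/m)(0.584 m)cos45° = -1.77×10⁴ V.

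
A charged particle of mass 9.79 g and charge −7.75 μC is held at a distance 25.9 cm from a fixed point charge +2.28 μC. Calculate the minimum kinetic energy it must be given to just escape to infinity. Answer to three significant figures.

0.613 J

To just escape, total mechanical energy must reach zero at infinity: ½mv²_min + U = 0, so ½mv²_min = −U = |kQq|/r.
|U| = |kQq|/r = (8.99×10⁹ N·m²/C²)(2.28×10⁻⁶)(7.75×10⁻⁶)/(0.259) = 0.613 J.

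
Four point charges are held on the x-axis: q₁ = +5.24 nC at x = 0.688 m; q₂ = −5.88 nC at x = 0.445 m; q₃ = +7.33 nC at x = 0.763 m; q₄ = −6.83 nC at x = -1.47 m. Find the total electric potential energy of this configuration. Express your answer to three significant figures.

The assembly work is the sum of pairwise potential energies, U = Σ_{i<j} kqᵢqⱼ/rᵢⱼ.
Pair separations: r₁₂ = 0.243 m, r₁₃ = 0.0750 m, r₁₄ = 2.16 m, r₂₃ = 0.318 m, r₂₄ = 1.92 m, r₃₄ = 2.23 m.
Summing all 6 pair terms gives U = 2.08×10⁻⁶ J.

2.08×10⁻⁶ J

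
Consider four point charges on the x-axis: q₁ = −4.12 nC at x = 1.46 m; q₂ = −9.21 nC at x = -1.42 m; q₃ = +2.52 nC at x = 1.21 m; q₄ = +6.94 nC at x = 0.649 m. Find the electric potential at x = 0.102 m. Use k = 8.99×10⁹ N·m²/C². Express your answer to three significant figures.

Electric potential is a scalar, so the contributions from each charge add algebraically: V = Σ kqᵢ/rᵢ.
Distances from the field point to each charge: r₁ = 1.36 m, r₂ = 1.52 m, r₃ = 1.11 m, r₄ = 0.547 m.
V = k[(-4.12×10⁻⁹)/(1.36) + (-9.21×10⁻⁹)/(1.52) + (2.52×10⁻⁹)/(1.11) + (6.94×10⁻⁹)/(0.547)] = 52.8 V.

52.8 V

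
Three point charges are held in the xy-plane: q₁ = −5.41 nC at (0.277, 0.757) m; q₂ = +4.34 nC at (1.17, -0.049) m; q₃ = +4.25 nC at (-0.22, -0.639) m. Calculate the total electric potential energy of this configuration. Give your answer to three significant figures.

The assembly work is the sum of pairwise potential energies, U = Σ_{i<j} kqᵢqⱼ/rᵢⱼ.
Pair separations: r₁₂ = 1.20 m, r₁₃ = 1.48 m, r₂₃ = 1.51 m.
U = (-1.75×10⁻⁷) + (-1.39×10⁻⁷) + (1.10×10⁻⁷) = -2.05×10⁻⁷ J.

-2.05×10⁻⁷ J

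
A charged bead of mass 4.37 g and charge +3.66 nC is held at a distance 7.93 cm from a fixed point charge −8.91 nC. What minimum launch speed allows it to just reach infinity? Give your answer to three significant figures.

To just escape, total mechanical energy must reach zero at infinity: ½mv²_min + U = 0, so ½mv²_min = −U = |kQq|/r.
|U| = |kQq|/r = (8.99×10⁹ N·m²/C²)(8.91×10⁻⁹)(3.66×10⁻⁹)/(0.0793) = 3.70×10⁻⁶ J.
v_min = √(2|U|/m) = √(2·3.70×10⁻⁶/4.37×10⁻³) = 0.0411 m/s.

0.0411 m/s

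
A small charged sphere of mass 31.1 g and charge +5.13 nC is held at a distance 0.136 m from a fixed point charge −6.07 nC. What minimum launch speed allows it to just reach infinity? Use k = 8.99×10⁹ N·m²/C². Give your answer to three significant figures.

0.0115 m/s

To just escape, total mechanical energy must reach zero at infinity: ½mv²_min + U = 0, so ½mv²_min = −U = |kQq|/r.
|U| = |kQq|/r = (8.99×10⁹ N·m²/C²)(6.07×10⁻⁹)(5.13×10⁻⁹)/(0.136) = 2.06×10⁻⁶ J.
v_min = √(2|U|/m) = √(2·2.06×10⁻⁶/0.0311) = 0.0115 m/s.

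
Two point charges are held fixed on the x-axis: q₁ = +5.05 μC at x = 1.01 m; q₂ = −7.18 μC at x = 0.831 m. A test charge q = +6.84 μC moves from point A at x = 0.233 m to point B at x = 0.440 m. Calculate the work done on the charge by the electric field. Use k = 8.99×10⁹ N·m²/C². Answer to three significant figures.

The work done by the electric force is W_field = −ΔU = −q(V_B − V_A) = q(V_A − V_B).
At A: distances to the source charges are 0.777 m, 0.598 m; V_A = Σ kqᵢ/rᵢ = -4.95×10⁴ V.
At B: distances to the source charges are 0.570 m, 0.391 m; V_B = Σ kqᵢ/rᵢ = -8.54×10⁴ V.
ΔV = V_B − V_A = -3.59×10⁴ V.
W_field = −qΔV = −(6.84×10⁻⁶ C)(-3.59×10⁴ V) = 0.246 J.

0.246 J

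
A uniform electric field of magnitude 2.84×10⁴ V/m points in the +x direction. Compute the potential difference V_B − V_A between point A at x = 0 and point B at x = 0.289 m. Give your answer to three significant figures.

In a uniform field, potential decreases in the direction of E: V_B − V_A = −E·Δx.
V_B − V_A = −(2.84×10⁴ V/m)(0.289 m) = -8210 V.

-8210 V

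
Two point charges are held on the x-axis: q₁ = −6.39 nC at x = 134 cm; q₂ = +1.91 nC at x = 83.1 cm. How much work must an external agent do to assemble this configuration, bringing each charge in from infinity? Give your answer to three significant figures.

-2.16×10⁻⁷ J

The work to assemble the configuration equals its total potential energy, U = Σ kqᵢqⱼ/rᵢⱼ over all pairs.
Pair separations: r₁₂ = 0.509 m.
U = (-2.16×10⁻⁷) = -2.16×10⁻⁷ J.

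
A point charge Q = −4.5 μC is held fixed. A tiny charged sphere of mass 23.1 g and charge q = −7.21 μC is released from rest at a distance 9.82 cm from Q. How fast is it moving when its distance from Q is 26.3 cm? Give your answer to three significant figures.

Only the electrostatic force acts, so mechanical energy is conserved: ½mv² = U₁ − U₂ = kQq(1/r₁ − 1/r₂).
U₁ − U₂ = (8.99×10⁹ N·m²/C²)(-4.50×10⁻⁶ C)(-7.21×10⁻⁶ C)(1/0.0982 − 1/0.263) = 1.86 J.
v = √(2·1.86/0.0231) = 12.7 m/s.

12.7 m/s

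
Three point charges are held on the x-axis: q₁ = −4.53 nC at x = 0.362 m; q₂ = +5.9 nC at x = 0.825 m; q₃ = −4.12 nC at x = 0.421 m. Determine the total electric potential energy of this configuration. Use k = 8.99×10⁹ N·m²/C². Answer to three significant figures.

The work to assemble the configuration equals its total potential energy, U = Σ kqᵢqⱼ/rᵢⱼ over all pairs.
Pair separations: r₁₂ = 0.463 m, r₁₃ = 0.0590 m, r₂₃ = 0.404 m.
U = (-5.19×10⁻⁷) + (2.84×10⁻⁶) + (-5.41×10⁻⁷) = 1.78×10⁻⁶ J.

1.78×10⁻⁶ J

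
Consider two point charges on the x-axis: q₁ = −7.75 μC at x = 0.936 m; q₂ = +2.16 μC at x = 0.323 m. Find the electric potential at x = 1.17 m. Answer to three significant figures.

Electric potential is a scalar, so the contributions from each charge add algebraically: V = Σ kqᵢ/rᵢ.
Distances from the field point to each charge: r₁ = 0.234 m, r₂ = 0.847 m.
V = k[(-7.75×10⁻⁶)/(0.234) + (2.16×10⁻⁶)/(0.847)] = -2.75×10⁵ V.

-2.75×10⁵ V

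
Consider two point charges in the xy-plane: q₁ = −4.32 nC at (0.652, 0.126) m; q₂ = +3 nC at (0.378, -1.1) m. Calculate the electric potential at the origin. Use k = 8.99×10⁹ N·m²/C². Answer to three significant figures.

The total potential is the scalar sum of each charge's contribution, V = Σ kqᵢ/rᵢ.
Distances from the field point to each charge: r₁ = 0.664 m, r₂ = 1.16 m.
V = k[(-4.32×10⁻⁹)/(0.664) + (3.00×10⁻⁹)/(1.16)] = -35.3 V.

-35.3 V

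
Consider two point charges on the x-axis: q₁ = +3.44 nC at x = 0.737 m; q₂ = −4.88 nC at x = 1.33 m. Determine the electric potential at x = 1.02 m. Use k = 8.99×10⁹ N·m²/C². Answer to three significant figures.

Electric potential is a scalar, so the contributions from each charge add algebraically: V = Σ kqᵢ/rᵢ.
Distances from the field point to each charge: r₁ = 0.283 m, r₂ = 0.310 m.
V = k[(3.44×10⁻⁹)/(0.283) + (-4.88×10⁻⁹)/(0.310)] = -32.2 V.

-32.2 V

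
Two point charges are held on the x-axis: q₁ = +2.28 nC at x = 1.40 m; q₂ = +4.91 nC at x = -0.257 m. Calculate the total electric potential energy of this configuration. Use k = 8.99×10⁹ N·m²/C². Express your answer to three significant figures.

The work to assemble the configuration equals its total potential energy, U = Σ kqᵢqⱼ/rᵢⱼ over all pairs.
Pair separations: r₁₂ = 1.66 m.
U = (6.07×10⁻⁸) = 6.07×10⁻⁸ J.

6.07×10⁻⁸ J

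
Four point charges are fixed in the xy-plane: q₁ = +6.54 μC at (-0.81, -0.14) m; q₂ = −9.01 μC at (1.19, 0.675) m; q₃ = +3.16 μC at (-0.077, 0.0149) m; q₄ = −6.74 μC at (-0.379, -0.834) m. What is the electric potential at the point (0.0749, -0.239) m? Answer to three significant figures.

2.49×10⁴ V

The total potential is the scalar sum of each charge's contribution, V = Σ kqᵢ/rᵢ.
Distances from the field point to each charge: r₁ = 0.890 m, r₂ = 1.44 m, r₃ = 0.296 m, r₄ = 0.748 m.
V = k[(6.54×10⁻⁶)/(0.890) + (-9.01×10⁻⁶)/(1.44) + (3.16×10⁻⁶)/(0.296) + (-6.74×10⁻⁶)/(0.748)] = 2.49×10⁴ V.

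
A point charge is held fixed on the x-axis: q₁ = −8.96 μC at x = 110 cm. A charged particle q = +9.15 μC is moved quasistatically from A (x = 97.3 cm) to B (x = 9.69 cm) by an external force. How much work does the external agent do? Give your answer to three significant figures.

For quasistatic motion the external work equals the change in potential energy: W_ext = qΔV = q(V_B − V_A).
At A: distance to the source charge is 0.127 m; V_A = kq₁/r = -6.34×10⁵ V.
At B: distance to the source charge is 1.00 m; V_B = kq₁/r = -8.03×10⁴ V.
ΔV = V_B − V_A = 5.54×10⁵ V.
W_ext = qΔV = (9.15×10⁻⁶ C)(5.54×10⁵ V) = 5.07 J.

5.07 J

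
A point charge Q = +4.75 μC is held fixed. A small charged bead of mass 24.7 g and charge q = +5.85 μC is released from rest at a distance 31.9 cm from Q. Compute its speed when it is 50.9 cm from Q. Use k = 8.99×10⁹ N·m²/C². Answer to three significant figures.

Only the electrostatic force acts, so mechanical energy is conserved: ½mv² = U₁ − U₂ = kQq(1/r₁ − 1/r₂).
U₁ − U₂ = (8.99×10⁹ N·m²/C²)(4.75×10⁻⁶ C)(5.85×10⁻⁶ C)(1/0.319 − 1/0.509) = 0.292 J.
v = √(2·0.292/0.0247) = 4.87 m/s.

4.87 m/s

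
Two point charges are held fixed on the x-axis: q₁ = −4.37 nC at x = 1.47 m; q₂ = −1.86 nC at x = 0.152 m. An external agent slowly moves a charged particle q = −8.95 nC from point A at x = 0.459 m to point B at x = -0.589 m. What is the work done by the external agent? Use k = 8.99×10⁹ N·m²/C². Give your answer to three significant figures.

For quasistatic motion the external work equals the change in potential energy: W_ext = qΔV = q(V_B − V_A).
At A: distances to the source charges are 1.01 m, 0.307 m; V_A = Σ kqᵢ/rᵢ = -93.3 V.
At B: distances to the source charges are 2.06 m, 0.741 m; V_B = Σ kqᵢ/rᵢ = -41.6 V.
ΔV = V_B − V_A = 51.7 V.
W_ext = qΔV = (-8.95×10⁻⁹ C)(51.7 V) = -4.63×10⁻⁷ J.

-4.63×10⁻⁷ J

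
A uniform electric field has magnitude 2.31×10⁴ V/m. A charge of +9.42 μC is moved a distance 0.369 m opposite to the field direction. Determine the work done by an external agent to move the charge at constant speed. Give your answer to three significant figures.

0.0803 J

The potential change for a displacement 0.369 m opposite to the field direction is ΔV = +Ed = 8520 V.
W_ext = qΔV = 0.0803 J.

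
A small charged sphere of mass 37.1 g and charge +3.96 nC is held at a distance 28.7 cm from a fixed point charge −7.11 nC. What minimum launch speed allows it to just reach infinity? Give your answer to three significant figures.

6.90×10⁻³ m/s

To just escape, total mechanical energy must reach zero at infinity: ½mv²_min + U = 0, so ½mv²_min = −U = |kQq|/r.
|U| = |kQq|/r = (8.99×10⁹ N·m²/C²)(7.11×10⁻⁹)(3.96×10⁻⁹)/(0.287) = 8.82×10⁻⁷ J.
v_min = √(2|U|/m) = √(2·8.82×10⁻⁷/0.0371) = 6.90×10⁻³ m/s.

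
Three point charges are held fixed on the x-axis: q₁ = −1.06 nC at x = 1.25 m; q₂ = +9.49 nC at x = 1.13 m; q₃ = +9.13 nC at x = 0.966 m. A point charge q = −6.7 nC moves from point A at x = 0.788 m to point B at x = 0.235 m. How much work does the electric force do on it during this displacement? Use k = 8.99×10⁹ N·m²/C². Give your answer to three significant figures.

-3.29×10⁻⁶ J

The work done by the electric force is W_field = −ΔU = −q(V_B − V_A) = q(V_A − V_B).
At A: distances to the source charges are 0.462 m, 0.342 m, 0.178 m; V_A = Σ kqᵢ/rᵢ = 690 V.
At B: distances to the source charges are 1.02 m, 0.895 m, 0.731 m; V_B = Σ kqᵢ/rᵢ = 198 V.
ΔV = V_B − V_A = -492 V.
W_field = −qΔV = −(-6.70×10⁻⁹ C)(-492 V) = -3.29×10⁻⁶ J.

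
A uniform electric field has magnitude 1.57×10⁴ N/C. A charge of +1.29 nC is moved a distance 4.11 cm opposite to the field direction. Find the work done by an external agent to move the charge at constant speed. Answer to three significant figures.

8.32×10⁻⁷ J

The potential change for a displacement 4.11 cm opposite to the field direction is ΔV = +Ed = 645 V.
W_ext = qΔV = 8.32×10⁻⁷ J.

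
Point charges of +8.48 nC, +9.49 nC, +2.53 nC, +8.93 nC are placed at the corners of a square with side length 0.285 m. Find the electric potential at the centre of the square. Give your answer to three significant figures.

1310 V

The total potential is the scalar sum of each charge's contribution, V = Σ kqᵢ/rᵢ.
The distance from each corner to the centre is a√2/2 = 0.202 m.
V = k[(8.48×10⁻⁹)/(0.202) + (9.49×10⁻⁹)/(0.202) + (2.53×10⁻⁹)/(0.202) + (8.93×10⁻⁹)/(0.202)] = 1310 V.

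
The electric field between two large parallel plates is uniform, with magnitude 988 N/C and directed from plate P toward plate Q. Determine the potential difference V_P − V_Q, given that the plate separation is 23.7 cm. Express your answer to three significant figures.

234 V

In a uniform field, potential decreases in the direction of E: ΔV = −E·d for a displacement d parallel to E.
Going from Q to P is a displacement of 23.7 cm opposite to the field, so V_P − V_Q = +Ed = 234 V.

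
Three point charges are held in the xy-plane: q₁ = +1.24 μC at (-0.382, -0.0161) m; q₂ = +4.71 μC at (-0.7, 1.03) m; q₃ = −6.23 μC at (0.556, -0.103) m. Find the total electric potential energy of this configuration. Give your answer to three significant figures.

-0.182 J

The assembly work is the sum of pairwise potential energies, U = Σ_{i<j} kqᵢqⱼ/rᵢⱼ.
Pair separations: r₁₂ = 1.09 m, r₁₃ = 0.942 m, r₂₃ = 1.69 m.
U = (0.0480) + (-0.0737) + (-0.156) = -0.182 J.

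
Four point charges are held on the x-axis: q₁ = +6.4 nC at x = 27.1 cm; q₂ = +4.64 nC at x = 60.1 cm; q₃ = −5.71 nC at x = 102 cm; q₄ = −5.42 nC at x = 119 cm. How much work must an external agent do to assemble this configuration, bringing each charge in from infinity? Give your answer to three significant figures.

The assembly work is the sum of pairwise potential energies, U = Σ_{i<j} kqᵢqⱼ/rᵢⱼ.
Pair separations: r₁₂ = 0.330 m, r₁₃ = 0.749 m, r₁₄ = 0.919 m, r₂₃ = 0.419 m, r₂₄ = 0.589 m, r₃₄ = 0.170 m.
Summing all 6 pair terms gives U = 7.15×10⁻⁷ J.

7.15×10⁻⁷ J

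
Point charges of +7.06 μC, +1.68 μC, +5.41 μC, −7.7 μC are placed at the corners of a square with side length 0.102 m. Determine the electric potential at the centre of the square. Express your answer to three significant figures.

The total potential is the scalar sum of each charge's contribution, V = Σ kqᵢ/rᵢ.
The distance from each corner to the centre is a√2/2 = 0.0721 m.
V = k[(7.06×10⁻⁶)/(0.0721) + (1.68×10⁻⁶)/(0.0721) + (5.41×10⁻⁶)/(0.0721) + (-7.70×10⁻⁶)/(0.0721)] = 8.04×10⁵ V.

8.04×10⁵ V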